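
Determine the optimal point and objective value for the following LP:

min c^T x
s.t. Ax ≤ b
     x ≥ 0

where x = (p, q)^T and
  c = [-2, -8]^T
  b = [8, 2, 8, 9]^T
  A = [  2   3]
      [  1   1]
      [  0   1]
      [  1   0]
Each vertex is the intersection of two constraint boundaries that also satisfies all remaining constraints:
  p = 0 and q = 0 → (0, 0)
  p + q = 2 and q = 0 → (2, 0)
  p + q = 2 and p = 0 → (0, 2)

Evaluating z = -2p - 8q at each vertex:
  (0, 0): z = 0
  (2, 0): z = -4
  (0, 2): z = -16

The minimum is at (0, 2) with z = -16.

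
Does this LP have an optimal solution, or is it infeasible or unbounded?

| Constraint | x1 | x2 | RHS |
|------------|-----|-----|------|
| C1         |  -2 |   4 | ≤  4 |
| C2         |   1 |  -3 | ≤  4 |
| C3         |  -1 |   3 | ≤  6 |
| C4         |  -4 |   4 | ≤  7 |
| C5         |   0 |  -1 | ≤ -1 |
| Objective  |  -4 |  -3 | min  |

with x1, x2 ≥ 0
Feasible point: (0, 1) satisfies every constraint, so the LP is feasible.
Direction d = (3, 1): for each constraint row a, a·d ≤ 0 —
  (-2)(3) + (4)(1) = -2 ≤ 0
  (1)(3) + (-3)(1) = 0 ≤ 0
  (-1)(3) + (3)(1) = 0 ≤ 0
  (-4)(3) + (4)(1) = -8 ≤ 0
  (0)(3) + (-1)(1) = -1 ≤ 0
and d ≥ 0, so (0, 1) + t·d stays feasible for every t ≥ 0. Along this ray z = -4x1 - 3x2 changes by -15 per unit t, so z → −∞.

The LP is unbounded; z can be made arbitrarily small.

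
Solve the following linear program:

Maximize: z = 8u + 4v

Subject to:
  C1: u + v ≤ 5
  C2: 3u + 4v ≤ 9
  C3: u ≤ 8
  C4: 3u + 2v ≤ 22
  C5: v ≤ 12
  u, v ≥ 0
Each vertex is the intersection of two constraint boundaries that also satisfies all remaining constraints:
  u = 0 and v = 0 → (0, 0)
  3u + 4v = 9 and v = 0 → (3, 0)
  3u + 4v = 9 and u = 0 → (0, 2.25)

Evaluating z = 8u + 4v at each vertex:
  (0, 0): z = 0
  (3, 0): z = 24
  (0, 2.25): z = 9

The maximum is at (3, 0) with z = 24.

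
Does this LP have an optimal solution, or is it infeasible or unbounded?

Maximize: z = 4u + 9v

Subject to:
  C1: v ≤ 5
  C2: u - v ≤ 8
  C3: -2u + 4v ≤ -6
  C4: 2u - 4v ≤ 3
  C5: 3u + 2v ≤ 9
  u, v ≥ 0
C4 requires 2u - 4v ≤ 3, while C3 (-2u + 4v ≤ -6) is equivalent to 2u - 4v ≥ 6. Together they would need 6 ≤ 2u - 4v ≤ 3, which is impossible since 6 > 3. No point satisfies all constraints.

Infeasible: no point satisfies all constraints simultaneously.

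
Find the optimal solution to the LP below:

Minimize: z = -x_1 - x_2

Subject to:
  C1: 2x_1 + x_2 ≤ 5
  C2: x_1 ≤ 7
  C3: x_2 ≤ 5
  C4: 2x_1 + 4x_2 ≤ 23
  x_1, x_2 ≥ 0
x_1 = 0, x_2 = 5, z = -5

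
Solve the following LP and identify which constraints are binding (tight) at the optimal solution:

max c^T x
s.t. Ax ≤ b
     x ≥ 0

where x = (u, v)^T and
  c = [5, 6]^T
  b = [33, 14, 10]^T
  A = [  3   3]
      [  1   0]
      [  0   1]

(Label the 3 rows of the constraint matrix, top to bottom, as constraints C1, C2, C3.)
Optimal: u = 1, v = 10
Binding: C1, C3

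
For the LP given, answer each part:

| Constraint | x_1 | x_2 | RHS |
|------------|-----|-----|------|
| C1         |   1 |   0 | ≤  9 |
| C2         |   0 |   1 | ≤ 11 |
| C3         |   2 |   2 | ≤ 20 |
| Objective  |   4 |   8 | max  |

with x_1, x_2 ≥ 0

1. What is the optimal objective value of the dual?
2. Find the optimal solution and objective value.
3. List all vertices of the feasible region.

1. 80 (by strong duality, equal to the primal optimum)
2. x_1 = 0, x_2 = 10, z = 80
3. (0, 0), (9, 0), (9, 1), (0, 10)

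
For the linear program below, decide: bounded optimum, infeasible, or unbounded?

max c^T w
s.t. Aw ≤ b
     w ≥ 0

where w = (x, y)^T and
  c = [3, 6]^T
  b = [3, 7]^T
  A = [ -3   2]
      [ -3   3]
Feasible point: (0, 0) satisfies every constraint, so the LP is feasible.
Direction d = (1, 0): for each constraint row a, a·d ≤ 0 —
  (-3)(1) + (2)(0) = -3 ≤ 0
  (-3)(1) + (3)(0) = -3 ≤ 0
and d ≥ 0, so (0, 0) + t·d stays feasible for every t ≥ 0. Along this ray z = 3x + 6y changes by 3 per unit t, so z → +∞.

Unbounded: there is a feasible ray along which z → +∞.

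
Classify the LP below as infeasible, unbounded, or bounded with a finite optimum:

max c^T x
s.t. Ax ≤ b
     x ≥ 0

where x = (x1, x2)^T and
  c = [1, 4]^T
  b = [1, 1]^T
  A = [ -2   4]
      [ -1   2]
Feasible point: (0, 0) satisfies every constraint, so the LP is feasible.
Direction d = (1, 0): for each constraint row a, a·d ≤ 0 —
  (-2)(1) + (4)(0) = -2 ≤ 0
  (-1)(1) + (2)(0) = -1 ≤ 0
and d ≥ 0, so (0, 0) + t·d stays feasible for every t ≥ 0. Along this ray z = x1 + 4x2 changes by 1 per unit t, so z → +∞.

Unbounded: there is a feasible ray along which z → +∞.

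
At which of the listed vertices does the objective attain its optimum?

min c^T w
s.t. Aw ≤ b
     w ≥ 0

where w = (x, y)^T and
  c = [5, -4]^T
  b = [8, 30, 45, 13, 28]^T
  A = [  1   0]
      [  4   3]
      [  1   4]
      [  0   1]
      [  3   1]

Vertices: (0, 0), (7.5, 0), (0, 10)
(0, 10) with z = -40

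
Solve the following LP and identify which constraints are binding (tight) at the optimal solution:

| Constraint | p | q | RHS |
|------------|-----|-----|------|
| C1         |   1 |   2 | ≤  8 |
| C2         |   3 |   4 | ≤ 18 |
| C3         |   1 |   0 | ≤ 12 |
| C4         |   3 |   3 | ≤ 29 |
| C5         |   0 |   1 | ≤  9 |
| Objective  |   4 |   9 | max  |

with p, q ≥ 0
Optimal: p = 0, q = 4
Slack at optimum:
  C1: slack = 0 (binding)
  C2: slack = 2
  C3: slack = 12
  C4: slack = 17
  C5: slack = 5
  p ≥ 0: p = 0 (binding)
  q ≥ 0: q = 4
Binding constraints: C1, p ≥ 0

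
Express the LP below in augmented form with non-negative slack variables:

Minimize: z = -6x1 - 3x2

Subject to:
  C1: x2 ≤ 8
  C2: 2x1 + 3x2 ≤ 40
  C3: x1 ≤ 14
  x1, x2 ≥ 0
min z = -6x1 - 3x2

s.t.
  x2 + s1 = 8
  2x1 + 3x2 + s2 = 40
  x1 + s3 = 14
  x1, x2, s1, s2, s3 ≥ 0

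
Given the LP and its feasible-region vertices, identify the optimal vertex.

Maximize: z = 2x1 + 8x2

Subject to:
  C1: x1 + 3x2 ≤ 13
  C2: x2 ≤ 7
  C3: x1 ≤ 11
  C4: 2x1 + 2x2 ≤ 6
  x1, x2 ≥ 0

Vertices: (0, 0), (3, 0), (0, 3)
Evaluating z = 2x1 + 8x2 at each vertex:
  (0, 0): z = 0
  (3, 0): z = 6
  (0, 3): z = 24

The largest value is z = 24, attained at (0, 3).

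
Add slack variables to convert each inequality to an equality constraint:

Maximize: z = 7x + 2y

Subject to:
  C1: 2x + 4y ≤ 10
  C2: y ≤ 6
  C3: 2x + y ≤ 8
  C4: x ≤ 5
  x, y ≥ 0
max z = 7x + 2y

s.t.
  2x + 4y + s1 = 10
  y + s2 = 6
  2x + y + s3 = 8
  x + s4 = 5
  x, y, s1, s2, s3, s4 ≥ 0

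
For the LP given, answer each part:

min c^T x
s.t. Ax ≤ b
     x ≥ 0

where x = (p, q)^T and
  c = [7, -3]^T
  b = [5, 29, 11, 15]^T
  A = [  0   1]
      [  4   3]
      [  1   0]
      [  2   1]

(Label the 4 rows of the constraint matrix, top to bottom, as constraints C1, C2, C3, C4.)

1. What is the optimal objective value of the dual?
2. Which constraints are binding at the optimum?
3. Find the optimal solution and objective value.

1. -15 (by strong duality, equal to the primal optimum)
2. C1, p ≥ 0
3. p = 0, q = 5, z = -15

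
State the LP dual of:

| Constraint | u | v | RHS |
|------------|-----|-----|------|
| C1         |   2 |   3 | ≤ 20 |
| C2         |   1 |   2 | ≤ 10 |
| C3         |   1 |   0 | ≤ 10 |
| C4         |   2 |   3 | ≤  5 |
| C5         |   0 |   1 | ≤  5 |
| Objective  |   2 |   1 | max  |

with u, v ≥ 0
Minimize: z = 20y1 + 10y2 + 10y3 + 5y4 + 5y5

Subject to:
  C1: -2y1 - y2 - y3 - 2y4 ≤ -2
  C2: -3y1 - 2y2 - 3y4 - y5 ≤ -1
  y1, y2, y3, y4, y5 ≥ 0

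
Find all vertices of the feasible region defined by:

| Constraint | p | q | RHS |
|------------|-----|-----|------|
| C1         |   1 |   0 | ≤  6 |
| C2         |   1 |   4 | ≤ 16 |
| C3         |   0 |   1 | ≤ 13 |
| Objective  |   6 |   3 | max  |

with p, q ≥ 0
Each vertex is the intersection of two constraint boundaries that also satisfies all remaining constraints:
  p = 0 and q = 0 → (0, 0)
  p = 6 and q = 0 → (6, 0)
  p = 6 and p + 4q = 16 → (6, 2.5)
  p + 4q = 16 and p = 0 → (0, 4)

Vertices: (0, 0), (6, 0), (6, 2.5), (0, 4)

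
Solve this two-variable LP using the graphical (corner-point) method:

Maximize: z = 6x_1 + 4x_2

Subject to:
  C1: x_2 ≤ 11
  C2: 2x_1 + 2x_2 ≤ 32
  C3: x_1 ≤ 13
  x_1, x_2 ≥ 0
Each vertex is the intersection of two constraint boundaries that also satisfies all remaining constraints:
  x_1 = 0 and x_2 = 0 → (0, 0)
  x_1 = 13 and x_2 = 0 → (13, 0)
  2x_1 + 2x_2 = 32 and x_1 = 13 → (13, 3)
  x_2 = 11 and 2x_1 + 2x_2 = 32 → (5, 11)
  x_2 = 11 and x_1 = 0 → (0, 11)

Evaluating z = 6x_1 + 4x_2 at each vertex:
  (0, 0): z = 0
  (13, 0): z = 78
  (13, 3): z = 90
  (5, 11): z = 74
  (0, 11): z = 44

The maximum is at (13, 3) with z = 90.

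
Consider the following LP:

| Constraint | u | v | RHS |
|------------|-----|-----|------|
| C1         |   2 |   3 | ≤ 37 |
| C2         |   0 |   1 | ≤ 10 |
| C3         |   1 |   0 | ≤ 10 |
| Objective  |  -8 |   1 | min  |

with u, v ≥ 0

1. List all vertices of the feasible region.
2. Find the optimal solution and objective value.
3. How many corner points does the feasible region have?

1. (0, 0), (10, 0), (10, 5.667), (3.5, 10), (0, 10)
2. u = 10, v = 0, z = -80
3. 5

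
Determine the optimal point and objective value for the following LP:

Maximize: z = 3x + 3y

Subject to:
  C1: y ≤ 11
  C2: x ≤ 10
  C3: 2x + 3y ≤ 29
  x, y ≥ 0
Each vertex is the intersection of two constraint boundaries that also satisfies all remaining constraints:
  x = 0 and y = 0 → (0, 0)
  x = 10 and y = 0 → (10, 0)
  x = 10 and 2x + 3y = 29 → (10, 3)
  2x + 3y = 29 and x = 0 → (0, 9.667)

Evaluating z = 3x + 3y at each vertex:
  (0, 0): z = 0
  (10, 0): z = 30
  (10, 3): z = 39
  (0, 9.667): z = 29

The maximum is at (10, 3) with z = 39.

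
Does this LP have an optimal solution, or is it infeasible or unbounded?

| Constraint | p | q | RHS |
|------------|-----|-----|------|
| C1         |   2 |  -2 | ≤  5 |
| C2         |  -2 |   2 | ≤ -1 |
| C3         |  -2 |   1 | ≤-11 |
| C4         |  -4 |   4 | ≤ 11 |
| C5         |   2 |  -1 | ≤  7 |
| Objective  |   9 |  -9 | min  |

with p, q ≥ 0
C5 requires 2p - q ≤ 7, while C3 (-2p + q ≤ -11) is equivalent to 2p - q ≥ 11. Together they would need 11 ≤ 2p - q ≤ 7, which is impossible since 11 > 7. No point satisfies all constraints.

The feasible region is empty; the LP is infeasible.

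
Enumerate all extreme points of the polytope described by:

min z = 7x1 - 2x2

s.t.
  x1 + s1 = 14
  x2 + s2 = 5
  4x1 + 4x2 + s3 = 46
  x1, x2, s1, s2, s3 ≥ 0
Each vertex is the intersection of two constraint boundaries that also satisfies all remaining constraints:
  x1 = 0 and x2 = 0 → (0, 0)
  4x1 + 4x2 = 46 and x2 = 0 → (11.5, 0)
  x2 = 5 and 4x1 + 4x2 = 46 → (6.5, 5)
  x2 = 5 and x1 = 0 → (0, 5)

Vertices: (0, 0), (11.5, 0), (6.5, 5), (0, 5)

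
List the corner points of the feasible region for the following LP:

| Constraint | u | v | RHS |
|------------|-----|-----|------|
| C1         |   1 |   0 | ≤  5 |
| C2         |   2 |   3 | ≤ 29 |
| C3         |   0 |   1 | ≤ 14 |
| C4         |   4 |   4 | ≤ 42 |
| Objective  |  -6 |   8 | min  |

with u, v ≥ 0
Each vertex is the intersection of two constraint boundaries that also satisfies all remaining constraints:
  u = 0 and v = 0 → (0, 0)
  u = 5 and v = 0 → (5, 0)
  u = 5 and 4u + 4v = 42 → (5, 5.5)
  2u + 3v = 29 and 4u + 4v = 42 → (2.5, 8)
  2u + 3v = 29 and u = 0 → (0, 9.667)

Vertices: (0, 0), (5, 0), (5, 5.5), (2.5, 8), (0, 9.667)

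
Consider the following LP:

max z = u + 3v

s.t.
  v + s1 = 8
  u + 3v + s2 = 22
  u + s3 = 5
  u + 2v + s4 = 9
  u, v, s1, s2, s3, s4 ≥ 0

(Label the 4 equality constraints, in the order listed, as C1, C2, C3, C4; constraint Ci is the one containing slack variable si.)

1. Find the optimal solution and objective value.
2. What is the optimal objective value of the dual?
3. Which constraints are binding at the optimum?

1. u = 0, v = 4.5, z = 13.5
2. 13.5 (by strong duality, equal to the primal optimum)
3. C4, u ≥ 0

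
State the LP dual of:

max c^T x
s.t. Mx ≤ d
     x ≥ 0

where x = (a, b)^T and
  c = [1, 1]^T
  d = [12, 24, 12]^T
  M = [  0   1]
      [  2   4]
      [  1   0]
Minimize: z = 12y1 + 24y2 + 12y3

Subject to:
  C1: -2y2 - y3 ≤ -1
  C2: -y1 - 4y2 ≤ -1
  y1, y2, y3 ≥ 0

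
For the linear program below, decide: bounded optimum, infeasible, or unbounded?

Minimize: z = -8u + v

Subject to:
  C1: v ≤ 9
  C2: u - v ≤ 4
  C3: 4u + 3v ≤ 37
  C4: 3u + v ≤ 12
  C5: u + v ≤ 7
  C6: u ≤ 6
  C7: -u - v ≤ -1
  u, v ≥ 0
The point (4, 0) satisfies every constraint, so the LP is feasible; the constraints give u ≤ 6 and v ≤ 9, which with u, v ≥ 0 keep the feasible region inside a bounded box. A feasible, bounded LP attains a finite optimum at a vertex.

Feasible with finite optimum z* = -32 at (4, 0).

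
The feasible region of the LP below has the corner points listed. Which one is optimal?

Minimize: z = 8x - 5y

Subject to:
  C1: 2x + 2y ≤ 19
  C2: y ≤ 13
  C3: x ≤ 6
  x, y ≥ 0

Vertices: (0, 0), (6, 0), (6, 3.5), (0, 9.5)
Evaluating z = 8x - 5y at each vertex:
  (0, 0): z = 0
  (6, 0): z = 48
  (6, 3.5): z = 30.5
  (0, 9.5): z = -47.5

The smallest value is z = -47.5, attained at (0, 9.5).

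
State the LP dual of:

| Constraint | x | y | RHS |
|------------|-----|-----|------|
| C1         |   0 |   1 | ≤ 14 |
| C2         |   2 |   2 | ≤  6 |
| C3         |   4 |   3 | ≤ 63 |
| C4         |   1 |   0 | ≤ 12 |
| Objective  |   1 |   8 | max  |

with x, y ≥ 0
Minimize: z = 14y1 + 6y2 + 63y3 + 12y4

Subject to:
  C1: -2y2 - 4y3 - y4 ≤ -1
  C2: -y1 - 2y2 - 3y3 ≤ -8
  y1, y2, y3, y4 ≥ 0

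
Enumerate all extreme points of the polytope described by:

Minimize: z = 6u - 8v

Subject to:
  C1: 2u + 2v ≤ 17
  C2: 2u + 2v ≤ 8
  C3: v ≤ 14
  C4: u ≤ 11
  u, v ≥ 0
Each vertex is the intersection of two constraint boundaries that also satisfies all remaining constraints:
  u = 0 and v = 0 → (0, 0)
  2u + 2v = 8 and v = 0 → (4, 0)
  2u + 2v = 8 and u = 0 → (0, 4)

Vertices: (0, 0), (4, 0), (0, 4)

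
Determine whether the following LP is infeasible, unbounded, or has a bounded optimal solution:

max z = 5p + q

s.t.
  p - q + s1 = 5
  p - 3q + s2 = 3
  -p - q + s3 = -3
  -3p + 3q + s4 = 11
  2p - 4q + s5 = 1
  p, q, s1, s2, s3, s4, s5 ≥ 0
Feasible point: (0, 3) satisfies every constraint, so the LP is feasible.
Direction d = (1, 1): for each constraint row a, a·d ≤ 0 —
  (1)(1) + (-1)(1) = 0 ≤ 0
  (1)(1) + (-3)(1) = -2 ≤ 0
  (-1)(1) + (-1)(1) = -2 ≤ 0
  (-3)(1) + (3)(1) = 0 ≤ 0
  (2)(1) + (-4)(1) = -2 ≤ 0
and d ≥ 0, so (0, 3) + t·d stays feasible for every t ≥ 0. Along this ray z = 5p + q changes by 6 per unit t, so z → +∞.

Unbounded: there is a feasible ray along which z → +∞.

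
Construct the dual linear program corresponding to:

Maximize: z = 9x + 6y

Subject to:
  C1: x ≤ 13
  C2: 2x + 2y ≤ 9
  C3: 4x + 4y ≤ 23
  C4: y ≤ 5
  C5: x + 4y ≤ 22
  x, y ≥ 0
Minimize: z = 13y1 + 9y2 + 23y3 + 5y4 + 22y5

Subject to:
  C1: -y1 - 2y2 - 4y3 - y5 ≤ -9
  C2: -2y2 - 4y3 - y4 - 4y5 ≤ -6
  y1, y2, y3, y4, y5 ≥ 0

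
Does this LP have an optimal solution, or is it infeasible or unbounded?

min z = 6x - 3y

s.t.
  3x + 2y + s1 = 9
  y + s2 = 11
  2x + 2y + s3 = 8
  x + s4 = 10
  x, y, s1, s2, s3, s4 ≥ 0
The point (0, 4) satisfies every constraint, so the LP is feasible; the constraints give x ≤ 10 and y ≤ 11, which with x, y ≥ 0 keep the feasible region inside a bounded box. A feasible, bounded LP attains a finite optimum at a vertex.

Evaluating z = 6x - 3y at each vertex:
  (0, 0): z = 0
  (3, 0): z = 18
  (1, 3): z = -3
  (0, 4): z = -12

Feasible with finite optimum z* = -12 at (0, 4).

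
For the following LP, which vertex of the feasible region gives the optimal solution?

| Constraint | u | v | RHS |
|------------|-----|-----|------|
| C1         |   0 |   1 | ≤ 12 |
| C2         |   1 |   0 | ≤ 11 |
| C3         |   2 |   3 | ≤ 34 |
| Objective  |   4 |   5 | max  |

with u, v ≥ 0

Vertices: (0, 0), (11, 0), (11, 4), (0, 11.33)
Evaluating z = 4u + 5v at each vertex:
  (0, 0): z = 0
  (11, 0): z = 44
  (11, 4): z = 64
  (0, 11.33): z = 56.67

The largest value is z = 64, attained at (11, 4).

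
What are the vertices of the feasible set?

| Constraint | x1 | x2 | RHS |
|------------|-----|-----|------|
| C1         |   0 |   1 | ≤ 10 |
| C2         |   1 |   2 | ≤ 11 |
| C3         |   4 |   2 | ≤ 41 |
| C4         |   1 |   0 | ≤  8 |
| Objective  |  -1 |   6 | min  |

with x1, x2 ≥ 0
Each vertex is the intersection of two constraint boundaries that also satisfies all remaining constraints:
  x1 = 0 and x2 = 0 → (0, 0)
  x1 = 8 and x2 = 0 → (8, 0)
  x1 + 2x2 = 11 and x1 = 8 → (8, 1.5)
  x1 + 2x2 = 11 and x1 = 0 → (0, 5.5)

Vertices: (0, 0), (8, 0), (8, 1.5), (0, 5.5)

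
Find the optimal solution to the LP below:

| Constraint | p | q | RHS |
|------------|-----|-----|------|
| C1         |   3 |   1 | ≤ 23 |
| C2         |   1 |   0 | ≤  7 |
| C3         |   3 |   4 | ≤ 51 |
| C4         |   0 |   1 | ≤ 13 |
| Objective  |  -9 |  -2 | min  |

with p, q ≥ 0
Each vertex is the intersection of two constraint boundaries that also satisfies all remaining constraints:
  p = 0 and q = 0 → (0, 0)
  p = 7 and q = 0 → (7, 0)
  3p + q = 23 and p = 7 → (7, 2)
  3p + q = 23 and 3p + 4q = 51 → (4.556, 9.333)
  3p + 4q = 51 and p = 0 → (0, 12.75)

Evaluating z = -9p - 2q at each vertex:
  (0, 0): z = 0
  (7, 0): z = -63
  (7, 2): z = -67
  (4.556, 9.333): z = -59.67
  (0, 12.75): z = -25.5

The minimum is at (7, 2) with z = -67.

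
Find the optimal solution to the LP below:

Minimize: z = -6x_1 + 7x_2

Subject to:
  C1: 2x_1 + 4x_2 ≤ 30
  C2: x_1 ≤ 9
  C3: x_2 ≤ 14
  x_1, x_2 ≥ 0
Each vertex is the intersection of two constraint boundaries that also satisfies all remaining constraints:
  x_1 = 0 and x_2 = 0 → (0, 0)
  x_1 = 9 and x_2 = 0 → (9, 0)
  2x_1 + 4x_2 = 30 and x_1 = 9 → (9, 3)
  2x_1 + 4x_2 = 30 and x_1 = 0 → (0, 7.5)

Evaluating z = -6x_1 + 7x_2 at each vertex:
  (0, 0): z = 0
  (9, 0): z = -54
  (9, 3): z = -33
  (0, 7.5): z = 52.5

The minimum is at (9, 0) with z = -54.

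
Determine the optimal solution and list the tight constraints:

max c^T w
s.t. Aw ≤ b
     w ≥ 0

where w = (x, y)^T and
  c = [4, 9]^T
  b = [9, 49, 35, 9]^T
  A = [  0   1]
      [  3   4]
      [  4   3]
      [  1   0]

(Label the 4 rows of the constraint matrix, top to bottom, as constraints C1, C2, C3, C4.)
Optimal: x = 2, y = 9
Slack at optimum:
  C1: slack = 0 (binding)
  C2: slack = 7
  C3: slack = 0 (binding)
  C4: slack = 7
  x ≥ 0: x = 2
  y ≥ 0: y = 9
Binding constraints: C1, C3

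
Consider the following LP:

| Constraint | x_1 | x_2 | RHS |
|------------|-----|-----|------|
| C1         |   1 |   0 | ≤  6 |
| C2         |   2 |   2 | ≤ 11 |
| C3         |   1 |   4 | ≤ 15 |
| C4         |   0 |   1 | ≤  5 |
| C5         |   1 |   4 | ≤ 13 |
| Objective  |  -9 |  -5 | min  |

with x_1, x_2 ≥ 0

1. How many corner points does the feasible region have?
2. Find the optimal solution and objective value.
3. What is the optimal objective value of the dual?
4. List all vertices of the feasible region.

1. 4
2. x_1 = 5.5, x_2 = 0, z = -49.5
3. -49.5 (by strong duality, equal to the primal optimum)
4. (0, 0), (5.5, 0), (3, 2.5), (0, 3.25)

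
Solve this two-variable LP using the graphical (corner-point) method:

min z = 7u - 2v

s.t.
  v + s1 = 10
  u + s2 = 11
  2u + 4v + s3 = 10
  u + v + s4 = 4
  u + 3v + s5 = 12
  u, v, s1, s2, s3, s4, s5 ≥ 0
Each vertex is the intersection of two constraint boundaries that also satisfies all remaining constraints:
  u = 0 and v = 0 → (0, 0)
  u + v = 4 and v = 0 → (4, 0)
  2u + 4v = 10 and u + v = 4 → (3, 1)
  2u + 4v = 10 and u = 0 → (0, 2.5)

Evaluating z = 7u - 2v at each vertex:
  (0, 0): z = 0
  (4, 0): z = 28
  (3, 1): z = 19
  (0, 2.5): z = -5

The minimum is at (0, 2.5) with z = -5.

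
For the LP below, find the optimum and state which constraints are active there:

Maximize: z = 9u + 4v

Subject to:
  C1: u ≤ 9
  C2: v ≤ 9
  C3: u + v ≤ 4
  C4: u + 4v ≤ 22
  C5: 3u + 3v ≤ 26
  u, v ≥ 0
Optimal: u = 4, v = 0
Slack at optimum:
  C1: slack = 5
  C2: slack = 9
  C3: slack = 0 (binding)
  C4: slack = 18
  C5: slack = 14
  u ≥ 0: u = 4
  v ≥ 0: v = 0 (binding)
Binding constraints: C3, v ≥ 0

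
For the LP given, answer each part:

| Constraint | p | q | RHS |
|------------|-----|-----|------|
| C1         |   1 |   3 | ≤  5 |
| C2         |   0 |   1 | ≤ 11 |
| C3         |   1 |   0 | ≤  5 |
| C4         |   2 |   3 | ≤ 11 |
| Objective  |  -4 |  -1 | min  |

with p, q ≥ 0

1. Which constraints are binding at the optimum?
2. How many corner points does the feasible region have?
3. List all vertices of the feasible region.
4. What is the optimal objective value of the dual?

1. C1, C3, q ≥ 0
2. 3
3. (0, 0), (5, 0), (0, 1.667)
4. -20 (by strong duality, equal to the primal optimum)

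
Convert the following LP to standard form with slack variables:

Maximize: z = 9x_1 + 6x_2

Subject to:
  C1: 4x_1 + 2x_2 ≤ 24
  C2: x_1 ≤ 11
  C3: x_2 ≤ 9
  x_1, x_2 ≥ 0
max z = 9x_1 + 6x_2

s.t.
  4x_1 + 2x_2 + s1 = 24
  x_1 + s2 = 11
  x_2 + s3 = 9
  x_1, x_2, s1, s2, s3 ≥ 0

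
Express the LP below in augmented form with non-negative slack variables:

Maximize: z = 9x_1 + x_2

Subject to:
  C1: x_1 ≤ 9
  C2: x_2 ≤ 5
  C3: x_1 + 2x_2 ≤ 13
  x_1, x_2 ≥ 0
max z = 9x_1 + x_2

s.t.
  x_1 + s1 = 9
  x_2 + s2 = 5
  x_1 + 2x_2 + s3 = 13
  x_1, x_2, s1, s2, s3 ≥ 0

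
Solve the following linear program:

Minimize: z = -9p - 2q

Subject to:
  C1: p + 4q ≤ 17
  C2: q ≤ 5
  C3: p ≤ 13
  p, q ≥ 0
Each vertex is the intersection of two constraint boundaries that also satisfies all remaining constraints:
  p = 0 and q = 0 → (0, 0)
  p = 13 and q = 0 → (13, 0)
  p + 4q = 17 and p = 13 → (13, 1)
  p + 4q = 17 and p = 0 → (0, 4.25)

Evaluating z = -9p - 2q at each vertex:
  (0, 0): z = 0
  (13, 0): z = -117
  (13, 1): z = -119
  (0, 4.25): z = -8.5

The minimum is at (13, 1) with z = -119.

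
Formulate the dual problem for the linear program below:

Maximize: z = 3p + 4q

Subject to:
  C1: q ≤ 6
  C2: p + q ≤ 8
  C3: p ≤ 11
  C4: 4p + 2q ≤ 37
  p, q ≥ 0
Minimize: z = 6y1 + 8y2 + 11y3 + 37y4

Subject to:
  C1: -y2 - y3 - 4y4 ≤ -3
  C2: -y1 - y2 - 2y4 ≤ -4
  y1, y2, y3, y4 ≥ 0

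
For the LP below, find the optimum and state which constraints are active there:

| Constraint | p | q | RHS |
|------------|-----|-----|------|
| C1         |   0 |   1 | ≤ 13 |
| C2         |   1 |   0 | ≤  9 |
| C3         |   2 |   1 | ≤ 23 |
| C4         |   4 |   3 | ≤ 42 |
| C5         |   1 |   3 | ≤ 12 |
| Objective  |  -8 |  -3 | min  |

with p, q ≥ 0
Optimal: p = 9, q = 1
Binding: C2, C5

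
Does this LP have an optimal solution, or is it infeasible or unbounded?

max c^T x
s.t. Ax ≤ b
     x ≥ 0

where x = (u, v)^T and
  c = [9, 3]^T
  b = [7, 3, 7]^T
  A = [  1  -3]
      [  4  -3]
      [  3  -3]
Feasible point: (0, 0) satisfies every constraint, so the LP is feasible.
Direction d = (0, 1): for each constraint row a, a·d ≤ 0 —
  (1)(0) + (-3)(1) = -3 ≤ 0
  (4)(0) + (-3)(1) = -3 ≤ 0
  (3)(0) + (-3)(1) = -3 ≤ 0
and d ≥ 0, so (0, 0) + t·d stays feasible for every t ≥ 0. Along this ray z = 9u + 3v changes by 3 per unit t, so z → +∞.

Unbounded — the objective can increase without bound over the feasible region.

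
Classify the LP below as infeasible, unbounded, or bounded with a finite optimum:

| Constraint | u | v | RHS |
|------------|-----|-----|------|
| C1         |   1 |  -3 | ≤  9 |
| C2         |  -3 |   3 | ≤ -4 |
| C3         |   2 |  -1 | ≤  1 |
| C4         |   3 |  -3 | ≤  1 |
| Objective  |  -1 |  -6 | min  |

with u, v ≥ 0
C4 requires 3u - 3v ≤ 1, while C2 (-3u + 3v ≤ -4) is equivalent to 3u - 3v ≥ 4. Together they would need 4 ≤ 3u - 3v ≤ 1, which is impossible since 4 > 1. No point satisfies all constraints.

Infeasible: no point satisfies all constraints simultaneously.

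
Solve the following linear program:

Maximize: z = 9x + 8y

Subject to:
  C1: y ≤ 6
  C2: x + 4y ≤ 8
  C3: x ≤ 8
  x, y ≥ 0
Each vertex is the intersection of two constraint boundaries that also satisfies all remaining constraints:
  x = 0 and y = 0 → (0, 0)
  x + 4y = 8 and x = 8 → (8, 0)
  x + 4y = 8 and x = 0 → (0, 2)

Evaluating z = 9x + 8y at each vertex:
  (0, 0): z = 0
  (8, 0): z = 72
  (0, 2): z = 16

The maximum is at (8, 0) with z = 72.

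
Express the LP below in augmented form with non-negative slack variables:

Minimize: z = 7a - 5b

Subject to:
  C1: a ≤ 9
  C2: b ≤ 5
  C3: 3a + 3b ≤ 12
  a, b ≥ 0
min z = 7a - 5b

s.t.
  a + s1 = 9
  b + s2 = 5
  3a + 3b + s3 = 12
  a, b, s1, s2, s3 ≥ 0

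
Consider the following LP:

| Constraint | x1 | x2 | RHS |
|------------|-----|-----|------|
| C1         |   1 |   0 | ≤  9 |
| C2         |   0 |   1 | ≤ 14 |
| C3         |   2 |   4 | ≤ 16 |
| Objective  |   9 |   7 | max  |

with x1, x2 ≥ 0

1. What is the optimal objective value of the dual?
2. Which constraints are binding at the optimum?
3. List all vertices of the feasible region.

1. 72 (by strong duality, equal to the primal optimum)
2. C3, x2 ≥ 0
3. (0, 0), (8, 0), (0, 4)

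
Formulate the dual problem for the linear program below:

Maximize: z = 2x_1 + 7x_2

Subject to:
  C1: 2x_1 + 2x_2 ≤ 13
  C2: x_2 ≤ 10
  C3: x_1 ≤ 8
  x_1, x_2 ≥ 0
Minimize: z = 13y1 + 10y2 + 8y3

Subject to:
  C1: -2y1 - y3 ≤ -2
  C2: -2y1 - y2 ≤ -7
  y1, y2, y3 ≥ 0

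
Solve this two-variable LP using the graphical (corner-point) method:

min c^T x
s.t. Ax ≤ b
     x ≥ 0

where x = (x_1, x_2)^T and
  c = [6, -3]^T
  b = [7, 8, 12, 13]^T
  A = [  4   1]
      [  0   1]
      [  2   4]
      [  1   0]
Each vertex is the intersection of two constraint boundaries that also satisfies all remaining constraints:
  x_1 = 0 and x_2 = 0 → (0, 0)
  4x_1 + x_2 = 7 and x_2 = 0 → (1.75, 0)
  4x_1 + x_2 = 7 and 2x_1 + 4x_2 = 12 → (1.143, 2.429)
  2x_1 + 4x_2 = 12 and x_1 = 0 → (0, 3)

Evaluating z = 6x_1 - 3x_2 at each vertex:
  (0, 0): z = 0
  (1.75, 0): z = 10.5
  (1.143, 2.429): z = -0.4286
  (0, 3): z = -9

The minimum is at (0, 3) with z = -9.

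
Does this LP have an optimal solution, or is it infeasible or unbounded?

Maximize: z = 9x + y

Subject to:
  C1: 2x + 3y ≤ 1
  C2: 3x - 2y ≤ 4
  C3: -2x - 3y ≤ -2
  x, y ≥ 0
C1 requires 2x + 3y ≤ 1, while C3 (-2x - 3y ≤ -2) is equivalent to 2x + 3y ≥ 2. Together they would need 2 ≤ 2x + 3y ≤ 1, which is impossible since 2 > 1. No point satisfies all constraints.

Infeasible — the constraint set is empty.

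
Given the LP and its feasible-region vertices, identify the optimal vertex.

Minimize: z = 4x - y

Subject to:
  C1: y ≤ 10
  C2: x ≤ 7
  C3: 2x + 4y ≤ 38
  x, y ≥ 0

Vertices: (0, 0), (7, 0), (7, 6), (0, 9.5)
Evaluating z = 4x - y at each vertex:
  (0, 0): z = 0
  (7, 0): z = 28
  (7, 6): z = 22
  (0, 9.5): z = -9.5

The smallest value is z = -9.5, attained at (0, 9.5).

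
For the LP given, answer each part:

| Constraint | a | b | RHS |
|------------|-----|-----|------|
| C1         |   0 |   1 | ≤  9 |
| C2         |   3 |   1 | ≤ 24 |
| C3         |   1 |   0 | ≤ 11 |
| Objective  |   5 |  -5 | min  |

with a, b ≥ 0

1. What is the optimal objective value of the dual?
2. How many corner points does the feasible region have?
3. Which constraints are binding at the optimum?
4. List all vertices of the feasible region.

1. -45 (by strong duality, equal to the primal optimum)
2. 4
3. C1, a ≥ 0
4. (0, 0), (8, 0), (5, 9), (0, 9)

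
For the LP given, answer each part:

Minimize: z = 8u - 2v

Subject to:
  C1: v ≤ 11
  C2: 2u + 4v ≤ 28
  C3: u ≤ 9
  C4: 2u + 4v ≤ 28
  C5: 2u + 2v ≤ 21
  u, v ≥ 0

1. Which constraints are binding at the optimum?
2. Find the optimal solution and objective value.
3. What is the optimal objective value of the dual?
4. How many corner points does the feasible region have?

1. C2, C4, u ≥ 0
2. u = 0, v = 7, z = -14
3. -14 (by strong duality, equal to the primal optimum)
4. 5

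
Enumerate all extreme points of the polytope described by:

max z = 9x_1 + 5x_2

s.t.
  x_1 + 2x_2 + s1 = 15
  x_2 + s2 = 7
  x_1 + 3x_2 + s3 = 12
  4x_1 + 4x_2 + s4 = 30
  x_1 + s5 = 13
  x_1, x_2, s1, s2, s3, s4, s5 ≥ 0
Each vertex is the intersection of two constraint boundaries that also satisfies all remaining constraints:
  x_1 = 0 and x_2 = 0 → (0, 0)
  4x_1 + 4x_2 = 30 and x_2 = 0 → (7.5, 0)
  x_1 + 3x_2 = 12 and 4x_1 + 4x_2 = 30 → (5.25, 2.25)
  x_1 + 3x_2 = 12 and x_1 = 0 → (0, 4)

Vertices: (0, 0), (7.5, 0), (5.25, 2.25), (0, 4)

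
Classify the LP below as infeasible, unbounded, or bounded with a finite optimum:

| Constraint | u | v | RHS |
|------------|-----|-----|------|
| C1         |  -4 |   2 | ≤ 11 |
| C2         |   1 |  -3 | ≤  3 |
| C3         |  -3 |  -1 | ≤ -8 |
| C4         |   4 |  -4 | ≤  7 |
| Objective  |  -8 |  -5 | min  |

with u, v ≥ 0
Feasible point: (2, 2) satisfies every constraint, so the LP is feasible.
Direction d = (1, 1): for each constraint row a, a·d ≤ 0 —
  (-4)(1) + (2)(1) = -2 ≤ 0
  (1)(1) + (-3)(1) = -2 ≤ 0
  (-3)(1) + (-1)(1) = -4 ≤ 0
  (4)(1) + (-4)(1) = 0 ≤ 0
and d ≥ 0, so (2, 2) + t·d stays feasible for every t ≥ 0. Along this ray z = -8u - 5v changes by -13 per unit t, so z → −∞.

Unbounded — the objective can decrease without bound over the feasible region.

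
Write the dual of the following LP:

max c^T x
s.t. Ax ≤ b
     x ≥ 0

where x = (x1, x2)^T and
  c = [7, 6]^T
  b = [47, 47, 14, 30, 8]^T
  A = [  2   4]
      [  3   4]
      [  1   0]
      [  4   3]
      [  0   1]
Minimize: z = 47y1 + 47y2 + 14y3 + 30y4 + 8y5

Subject to:
  C1: -2y1 - 3y2 - y3 - 4y4 ≤ -7
  C2: -4y1 - 4y2 - 3y4 - y5 ≤ -6
  y1, y2, y3, y4, y5 ≥ 0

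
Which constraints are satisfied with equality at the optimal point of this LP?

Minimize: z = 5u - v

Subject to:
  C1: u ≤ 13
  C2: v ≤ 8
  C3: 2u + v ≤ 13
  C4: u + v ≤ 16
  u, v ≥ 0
Optimal: u = 0, v = 8
Slack at optimum:
  C1: slack = 13
  C2: slack = 0 (binding)
  C3: slack = 5
  C4: slack = 8
  u ≥ 0: u = 0 (binding)
  v ≥ 0: v = 8
Binding constraints: C2, u ≥ 0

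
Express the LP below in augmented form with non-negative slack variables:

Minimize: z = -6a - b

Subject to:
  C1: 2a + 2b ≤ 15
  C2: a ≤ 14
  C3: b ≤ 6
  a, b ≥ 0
min z = -6a - b

s.t.
  2a + 2b + s1 = 15
  a + s2 = 14
  b + s3 = 6
  a, b, s1, s2, s3 ≥ 0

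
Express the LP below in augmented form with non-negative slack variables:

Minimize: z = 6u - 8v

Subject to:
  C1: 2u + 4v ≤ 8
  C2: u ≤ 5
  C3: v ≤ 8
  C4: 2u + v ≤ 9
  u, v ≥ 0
min z = 6u - 8v

s.t.
  2u + 4v + s1 = 8
  u + s2 = 5
  v + s3 = 8
  2u + v + s4 = 9
  u, v, s1, s2, s3, s4 ≥ 0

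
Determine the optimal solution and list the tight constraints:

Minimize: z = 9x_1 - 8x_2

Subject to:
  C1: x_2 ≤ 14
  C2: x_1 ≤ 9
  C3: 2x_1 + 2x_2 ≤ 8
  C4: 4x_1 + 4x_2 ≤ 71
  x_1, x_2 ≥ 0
Optimal: x_1 = 0, x_2 = 4
Slack at optimum:
  C1: slack = 10
  C2: slack = 9
  C3: slack = 0 (binding)
  C4: slack = 55
  x_1 ≥ 0: x_1 = 0 (binding)
  x_2 ≥ 0: x_2 = 4
Binding constraints: C3, x_1 ≥ 0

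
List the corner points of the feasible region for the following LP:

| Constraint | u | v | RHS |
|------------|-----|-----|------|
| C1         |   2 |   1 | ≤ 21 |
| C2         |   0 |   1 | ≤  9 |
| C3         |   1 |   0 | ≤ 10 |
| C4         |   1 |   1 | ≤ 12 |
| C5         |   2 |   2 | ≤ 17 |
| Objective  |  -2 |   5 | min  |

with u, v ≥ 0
Each vertex is the intersection of two constraint boundaries that also satisfies all remaining constraints:
  u = 0 and v = 0 → (0, 0)
  2u + 2v = 17 and v = 0 → (8.5, 0)
  2u + 2v = 17 and u = 0 → (0, 8.5)

Vertices: (0, 0), (8.5, 0), (0, 8.5)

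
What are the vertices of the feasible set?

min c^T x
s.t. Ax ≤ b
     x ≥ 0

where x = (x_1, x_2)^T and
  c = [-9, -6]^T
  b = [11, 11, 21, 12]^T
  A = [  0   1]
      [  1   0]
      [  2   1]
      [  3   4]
Each vertex is the intersection of two constraint boundaries that also satisfies all remaining constraints:
  x_1 = 0 and x_2 = 0 → (0, 0)
  3x_1 + 4x_2 = 12 and x_2 = 0 → (4, 0)
  3x_1 + 4x_2 = 12 and x_1 = 0 → (0, 3)

Vertices: (0, 0), (4, 0), (0, 3)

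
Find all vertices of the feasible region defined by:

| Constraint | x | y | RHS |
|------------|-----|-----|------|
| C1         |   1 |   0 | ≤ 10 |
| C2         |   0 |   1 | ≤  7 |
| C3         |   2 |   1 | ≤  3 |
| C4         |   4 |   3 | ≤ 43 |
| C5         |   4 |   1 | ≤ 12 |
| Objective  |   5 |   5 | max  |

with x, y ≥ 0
Each vertex is the intersection of two constraint boundaries that also satisfies all remaining constraints:
  x = 0 and y = 0 → (0, 0)
  2x + y = 3 and y = 0 → (1.5, 0)
  2x + y = 3 and x = 0 → (0, 3)

Vertices: (0, 0), (1.5, 0), (0, 3)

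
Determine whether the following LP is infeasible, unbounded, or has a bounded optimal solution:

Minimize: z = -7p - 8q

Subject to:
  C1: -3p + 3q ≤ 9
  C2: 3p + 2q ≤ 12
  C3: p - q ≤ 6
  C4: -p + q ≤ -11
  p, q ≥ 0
C3 requires p - q ≤ 6, while C4 (-p + q ≤ -11) is equivalent to p - q ≥ 11. Together they would need 11 ≤ p - q ≤ 6, which is impossible since 11 > 6. No point satisfies all constraints.

The feasible region is empty; the LP is infeasible.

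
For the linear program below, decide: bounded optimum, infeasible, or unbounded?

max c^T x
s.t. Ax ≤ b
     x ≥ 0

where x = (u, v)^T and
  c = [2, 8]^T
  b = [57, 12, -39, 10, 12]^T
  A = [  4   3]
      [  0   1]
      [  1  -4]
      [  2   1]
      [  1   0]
The point (0, 10) satisfies every constraint, so the LP is feasible; the constraints give u ≤ 12 and v ≤ 12, which with u, v ≥ 0 keep the feasible region inside a bounded box. A feasible, bounded LP attains a finite optimum at a vertex.

Evaluating z = 2u + 8v at each vertex:
  (0, 9.75): z = 78
  (0.1111, 9.778): z = 78.44
  (0, 10): z = 80

Feasible with finite optimum z* = 80 at (0, 10).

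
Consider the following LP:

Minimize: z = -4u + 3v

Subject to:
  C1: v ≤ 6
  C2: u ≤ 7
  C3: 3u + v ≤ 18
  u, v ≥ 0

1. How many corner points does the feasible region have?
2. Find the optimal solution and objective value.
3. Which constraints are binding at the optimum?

1. 4
2. u = 6, v = 0, z = -24
3. C3, v ≥ 0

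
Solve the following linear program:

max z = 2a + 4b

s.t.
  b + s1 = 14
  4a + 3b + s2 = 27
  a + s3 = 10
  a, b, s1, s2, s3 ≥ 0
Each vertex is the intersection of two constraint boundaries that also satisfies all remaining constraints:
  a = 0 and b = 0 → (0, 0)
  4a + 3b = 27 and b = 0 → (6.75, 0)
  4a + 3b = 27 and a = 0 → (0, 9)

Evaluating z = 2a + 4b at each vertex:
  (0, 0): z = 0
  (6.75, 0): z = 13.5
  (0, 9): z = 36

The maximum is at (0, 9) with z = 36.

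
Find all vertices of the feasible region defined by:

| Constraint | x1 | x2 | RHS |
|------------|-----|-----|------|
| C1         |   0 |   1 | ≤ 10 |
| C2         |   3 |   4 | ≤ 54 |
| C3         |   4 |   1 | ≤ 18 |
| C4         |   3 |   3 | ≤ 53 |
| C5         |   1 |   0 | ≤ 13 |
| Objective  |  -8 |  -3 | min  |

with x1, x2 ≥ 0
Each vertex is the intersection of two constraint boundaries that also satisfies all remaining constraints:
  x1 = 0 and x2 = 0 → (0, 0)
  4x1 + x2 = 18 and x2 = 0 → (4.5, 0)
  x2 = 10 and 4x1 + x2 = 18 → (2, 10)
  x2 = 10 and x1 = 0 → (0, 10)

Vertices: (0, 0), (4.5, 0), (2, 10), (0, 10)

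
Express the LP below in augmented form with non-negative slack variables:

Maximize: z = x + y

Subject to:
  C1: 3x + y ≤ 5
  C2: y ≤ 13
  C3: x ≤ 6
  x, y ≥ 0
max z = x + y

s.t.
  3x + y + s1 = 5
  y + s2 = 13
  x + s3 = 6
  x, y, s1, s2, s3 ≥ 0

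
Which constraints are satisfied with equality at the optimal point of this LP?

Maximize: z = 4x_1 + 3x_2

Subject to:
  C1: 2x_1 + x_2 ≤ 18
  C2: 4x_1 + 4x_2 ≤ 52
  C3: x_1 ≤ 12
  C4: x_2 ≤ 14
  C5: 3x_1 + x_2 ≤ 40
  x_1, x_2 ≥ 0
Optimal: x_1 = 5, x_2 = 8
Slack at optimum:
  C1: slack = 0 (binding)
  C2: slack = 0 (binding)
  C3: slack = 7
  C4: slack = 6
  C5: slack = 17
  x_1 ≥ 0: x_1 = 5
  x_2 ≥ 0: x_2 = 8
Binding constraints: C1, C2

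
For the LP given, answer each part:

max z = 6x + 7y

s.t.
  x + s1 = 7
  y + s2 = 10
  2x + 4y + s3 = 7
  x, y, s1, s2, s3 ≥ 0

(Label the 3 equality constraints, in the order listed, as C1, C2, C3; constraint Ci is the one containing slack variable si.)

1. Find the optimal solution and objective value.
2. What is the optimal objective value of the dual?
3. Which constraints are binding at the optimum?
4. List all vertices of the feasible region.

1. x = 3.5, y = 0, z = 21
2. 21 (by strong duality, equal to the primal optimum)
3. C3, y ≥ 0
4. (0, 0), (3.5, 0), (0, 1.75)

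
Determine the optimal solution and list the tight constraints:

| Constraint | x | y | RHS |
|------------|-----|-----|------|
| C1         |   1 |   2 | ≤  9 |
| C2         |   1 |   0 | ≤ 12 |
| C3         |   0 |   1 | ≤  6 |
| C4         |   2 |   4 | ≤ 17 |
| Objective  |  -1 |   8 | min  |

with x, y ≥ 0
Optimal: x = 8.5, y = 0
Binding: C4, y ≥ 0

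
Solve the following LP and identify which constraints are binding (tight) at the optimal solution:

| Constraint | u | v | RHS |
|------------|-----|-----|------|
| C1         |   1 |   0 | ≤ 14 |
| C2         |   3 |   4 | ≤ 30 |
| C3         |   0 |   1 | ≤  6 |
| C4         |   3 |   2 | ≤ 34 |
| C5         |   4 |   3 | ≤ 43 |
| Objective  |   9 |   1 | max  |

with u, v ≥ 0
Optimal: u = 10, v = 0
Slack at optimum:
  C1: slack = 4
  C2: slack = 0 (binding)
  C3: slack = 6
  C4: slack = 4
  C5: slack = 3
  u ≥ 0: u = 10
  v ≥ 0: v = 0 (binding)
Binding constraints: C2, v ≥ 0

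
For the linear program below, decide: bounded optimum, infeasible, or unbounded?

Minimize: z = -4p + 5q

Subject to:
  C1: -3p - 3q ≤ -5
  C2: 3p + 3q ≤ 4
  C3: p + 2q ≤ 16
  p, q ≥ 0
C2 requires 3p + 3q ≤ 4, while C1 (-3p - 3q ≤ -5) is equivalent to 3p + 3q ≥ 5. Together they would need 5 ≤ 3p + 3q ≤ 4, which is impossible since 5 > 4. No point satisfies all constraints.

Infeasible — the constraint set is empty.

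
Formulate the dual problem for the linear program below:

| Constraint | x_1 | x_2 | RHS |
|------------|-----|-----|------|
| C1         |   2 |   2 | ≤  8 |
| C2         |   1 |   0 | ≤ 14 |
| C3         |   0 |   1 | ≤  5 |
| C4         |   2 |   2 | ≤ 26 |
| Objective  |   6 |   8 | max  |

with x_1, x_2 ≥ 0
Minimize: z = 8y1 + 14y2 + 5y3 + 26y4

Subject to:
  C1: -2y1 - y2 - 2y4 ≤ -6
  C2: -2y1 - y3 - 2y4 ≤ -8
  y1, y2, y3, y4 ≥ 0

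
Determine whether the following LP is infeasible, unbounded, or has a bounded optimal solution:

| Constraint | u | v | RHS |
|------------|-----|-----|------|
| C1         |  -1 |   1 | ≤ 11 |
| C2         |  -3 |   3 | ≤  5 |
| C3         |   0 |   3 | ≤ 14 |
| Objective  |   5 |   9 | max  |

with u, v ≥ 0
Feasible point: (0, 0) satisfies every constraint, so the LP is feasible.
Direction d = (1, 0): for each constraint row a, a·d ≤ 0 —
  (-1)(1) + (1)(0) = -1 ≤ 0
  (-3)(1) + (3)(0) = -3 ≤ 0
  (0)(1) + (3)(0) = 0 ≤ 0
and d ≥ 0, so (0, 0) + t·d stays feasible for every t ≥ 0. Along this ray z = 5u + 9v changes by 5 per unit t, so z → +∞.

The LP is unbounded; z can be made arbitrarily large.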